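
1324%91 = 50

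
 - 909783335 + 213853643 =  - 695929692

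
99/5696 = 99/5696= 0.02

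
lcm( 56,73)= 4088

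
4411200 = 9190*480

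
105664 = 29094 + 76570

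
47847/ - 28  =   - 47847/28  =  - 1708.82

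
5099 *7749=39512151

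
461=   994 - 533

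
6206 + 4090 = 10296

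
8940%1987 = 992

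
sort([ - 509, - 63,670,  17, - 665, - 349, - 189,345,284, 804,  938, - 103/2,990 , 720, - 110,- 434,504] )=[ - 665, - 509,-434, - 349, - 189, - 110 , - 63, - 103/2, 17, 284,345, 504,670, 720, 804, 938, 990 ]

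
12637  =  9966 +2671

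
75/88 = 75/88  =  0.85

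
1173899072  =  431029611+742869461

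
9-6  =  3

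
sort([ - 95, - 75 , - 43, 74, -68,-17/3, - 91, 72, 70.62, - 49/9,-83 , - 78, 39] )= [ - 95, - 91, - 83, - 78,-75, - 68,-43 , -17/3,-49/9 , 39,  70.62,72,  74]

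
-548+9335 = 8787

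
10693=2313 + 8380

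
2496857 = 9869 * 253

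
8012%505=437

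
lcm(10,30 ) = 30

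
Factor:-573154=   -  2^1*19^1*15083^1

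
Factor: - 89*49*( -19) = 82859 = 7^2 * 19^1*89^1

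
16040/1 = 16040 = 16040.00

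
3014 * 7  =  21098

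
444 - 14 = 430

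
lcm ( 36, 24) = 72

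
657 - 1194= - 537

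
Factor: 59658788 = 2^2*7^1*2130671^1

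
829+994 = 1823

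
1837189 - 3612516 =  - 1775327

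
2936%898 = 242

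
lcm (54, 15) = 270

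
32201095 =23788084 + 8413011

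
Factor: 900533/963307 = 97^(-1) * 271^1 * 3323^1*9931^( - 1)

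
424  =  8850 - 8426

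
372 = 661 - 289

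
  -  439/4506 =-439/4506 = - 0.10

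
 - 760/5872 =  - 95/734=- 0.13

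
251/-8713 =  -1 + 8462/8713 = - 0.03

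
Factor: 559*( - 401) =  - 224159 = - 13^1*43^1*401^1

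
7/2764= 7/2764 = 0.00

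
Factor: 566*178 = 100748 = 2^2*89^1*283^1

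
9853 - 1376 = 8477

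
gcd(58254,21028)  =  14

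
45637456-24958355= 20679101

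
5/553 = 5/553 = 0.01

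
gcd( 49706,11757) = 1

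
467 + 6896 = 7363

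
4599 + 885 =5484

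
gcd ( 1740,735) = 15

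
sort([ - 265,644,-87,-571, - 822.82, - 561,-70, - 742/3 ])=[-822.82, - 571,-561, - 265, - 742/3,  -  87 , - 70,  644]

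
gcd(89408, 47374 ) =2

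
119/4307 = 119/4307 = 0.03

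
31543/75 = 31543/75 = 420.57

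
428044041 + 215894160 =643938201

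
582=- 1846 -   -  2428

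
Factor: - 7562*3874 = - 29295188 = - 2^2 * 13^1*19^1*149^1*199^1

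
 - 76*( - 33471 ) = 2543796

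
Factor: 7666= 2^1 * 3833^1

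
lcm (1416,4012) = 24072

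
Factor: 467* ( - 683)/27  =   - 3^ ( - 3)*467^1 *683^1  =  - 318961/27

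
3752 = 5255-1503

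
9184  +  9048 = 18232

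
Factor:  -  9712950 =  - 2^1 * 3^1*5^2*13^1*17^1*293^1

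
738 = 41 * 18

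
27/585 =3/65 = 0.05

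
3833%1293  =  1247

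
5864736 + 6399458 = 12264194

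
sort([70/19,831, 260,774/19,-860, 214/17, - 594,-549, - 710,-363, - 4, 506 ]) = [  -  860, - 710, - 594, - 549, - 363, - 4,70/19,  214/17,774/19, 260,  506 , 831] 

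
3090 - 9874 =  - 6784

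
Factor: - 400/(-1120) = 5/14 = 2^(-1 )*5^1*7^( - 1) 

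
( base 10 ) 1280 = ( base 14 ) 676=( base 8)2400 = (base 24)258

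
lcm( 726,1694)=5082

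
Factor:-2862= - 2^1*3^3*53^1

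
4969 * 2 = 9938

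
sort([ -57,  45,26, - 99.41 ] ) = [-99.41, - 57,26 , 45 ]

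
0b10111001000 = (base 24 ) 2DG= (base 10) 1480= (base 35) 17a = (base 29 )1M1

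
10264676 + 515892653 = 526157329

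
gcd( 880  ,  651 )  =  1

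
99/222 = 33/74 =0.45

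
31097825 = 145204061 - 114106236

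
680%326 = 28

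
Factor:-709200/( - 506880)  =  2^( - 6 )*5^1*11^( - 1 )*197^1 = 985/704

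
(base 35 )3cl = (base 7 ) 15000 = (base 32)40K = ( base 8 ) 10024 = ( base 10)4116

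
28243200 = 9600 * 2942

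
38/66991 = 38/66991 = 0.00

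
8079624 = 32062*252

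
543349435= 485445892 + 57903543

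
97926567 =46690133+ 51236434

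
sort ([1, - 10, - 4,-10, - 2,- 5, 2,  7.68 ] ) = [  -  10, - 10, - 5, -4,-2, 1, 2, 7.68]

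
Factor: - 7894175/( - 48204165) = 1578835/9640833 = 3^ ( - 1)*5^1*23^1*479^( - 1 )*6709^( - 1 )*13729^1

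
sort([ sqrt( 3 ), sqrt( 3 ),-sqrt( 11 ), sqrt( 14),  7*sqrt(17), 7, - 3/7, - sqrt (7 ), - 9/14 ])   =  [-sqrt(11), - sqrt (7 ), - 9/14,  -  3/7, sqrt( 3 ),sqrt( 3 ) , sqrt( 14),7,7*sqrt( 17 )] 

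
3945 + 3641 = 7586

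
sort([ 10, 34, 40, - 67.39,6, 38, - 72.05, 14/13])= [ - 72.05, - 67.39, 14/13, 6, 10,34, 38, 40]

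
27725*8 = 221800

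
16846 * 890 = 14992940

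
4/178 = 2/89= 0.02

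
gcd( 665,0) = 665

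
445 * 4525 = 2013625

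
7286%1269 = 941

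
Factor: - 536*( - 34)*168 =2^7*3^1*7^1 * 17^1*67^1 = 3061632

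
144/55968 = 3/1166 = 0.00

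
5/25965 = 1/5193 = 0.00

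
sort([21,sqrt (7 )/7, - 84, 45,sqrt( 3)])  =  [ - 84,sqrt (7 ) /7, sqrt( 3), 21, 45] 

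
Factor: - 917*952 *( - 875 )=2^3*5^3 * 7^3*17^1*131^1 =763861000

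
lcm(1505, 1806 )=9030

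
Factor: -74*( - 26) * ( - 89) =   -  2^2*13^1*37^1* 89^1 = -171236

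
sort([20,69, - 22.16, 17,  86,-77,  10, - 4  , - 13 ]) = [ -77,  -  22.16, - 13, - 4, 10,17,  20,69,86 ] 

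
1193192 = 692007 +501185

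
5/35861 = 5/35861 = 0.00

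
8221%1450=971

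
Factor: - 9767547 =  - 3^4*120587^1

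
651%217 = 0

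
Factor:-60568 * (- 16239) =2^3*3^1* 67^1*113^1* 5413^1=   983563752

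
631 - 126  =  505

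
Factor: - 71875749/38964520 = -2^( - 3)*3^1*5^(- 1)*7^( - 1)*11^1*31^( - 1)*67^ ( -2)*359^1*6067^1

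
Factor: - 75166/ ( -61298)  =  7^2*13^1 * 59^1*30649^ ( - 1)=37583/30649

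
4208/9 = 4208/9 = 467.56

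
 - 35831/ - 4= 8957 + 3/4=8957.75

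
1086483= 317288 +769195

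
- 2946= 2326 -5272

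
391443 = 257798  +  133645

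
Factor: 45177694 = 2^1*149^1*151603^1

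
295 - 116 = 179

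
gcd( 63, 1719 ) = 9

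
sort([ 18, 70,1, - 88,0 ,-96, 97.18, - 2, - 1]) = [ - 96,  -  88 , - 2, - 1, 0 , 1 , 18, 70, 97.18 ] 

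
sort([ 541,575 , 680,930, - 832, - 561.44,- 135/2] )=[-832, - 561.44,-135/2, 541 , 575, 680, 930 ]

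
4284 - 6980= - 2696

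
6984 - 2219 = 4765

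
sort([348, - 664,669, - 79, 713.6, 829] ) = [ - 664,  -  79,  348, 669,  713.6, 829 ]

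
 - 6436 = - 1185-5251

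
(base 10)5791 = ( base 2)1011010011111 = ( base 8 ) 13237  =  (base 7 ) 22612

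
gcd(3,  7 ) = 1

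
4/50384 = 1/12596 = 0.00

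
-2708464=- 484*5596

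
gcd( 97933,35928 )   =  1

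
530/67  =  7 + 61/67= 7.91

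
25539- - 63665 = 89204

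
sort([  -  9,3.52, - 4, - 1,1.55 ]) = [ - 9, - 4, - 1,1.55, 3.52 ] 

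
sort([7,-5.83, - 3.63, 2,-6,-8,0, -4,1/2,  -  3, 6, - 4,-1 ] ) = [  -  8 , - 6, - 5.83 , - 4,-4,-3.63, - 3, - 1,0,  1/2 , 2,6,7]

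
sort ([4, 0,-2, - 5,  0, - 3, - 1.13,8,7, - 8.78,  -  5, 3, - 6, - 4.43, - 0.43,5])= [ - 8.78, - 6,- 5, - 5, - 4.43, - 3,  -  2,-1.13 ,-0.43,0,0,3 , 4,5,7,8]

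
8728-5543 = 3185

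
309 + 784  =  1093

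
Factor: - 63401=  -  13^1 *4877^1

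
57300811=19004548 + 38296263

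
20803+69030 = 89833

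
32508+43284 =75792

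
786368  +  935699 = 1722067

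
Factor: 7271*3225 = 23448975 = 3^1*5^2*11^1*43^1*661^1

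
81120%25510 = 4590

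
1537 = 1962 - 425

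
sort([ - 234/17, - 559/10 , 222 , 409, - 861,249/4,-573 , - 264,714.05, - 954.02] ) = [ - 954.02, - 861, - 573, - 264 ,  -  559/10, - 234/17, 249/4, 222, 409,  714.05]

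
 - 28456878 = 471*(- 60418 ) 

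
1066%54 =40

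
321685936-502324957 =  - 180639021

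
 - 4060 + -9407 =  - 13467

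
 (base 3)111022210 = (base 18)1BHC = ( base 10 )9714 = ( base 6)112550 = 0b10010111110010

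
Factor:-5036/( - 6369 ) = 2^2*3^( - 1)* 11^(-1) * 193^( - 1)*1259^1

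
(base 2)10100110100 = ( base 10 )1332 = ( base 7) 3612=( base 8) 2464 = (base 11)1001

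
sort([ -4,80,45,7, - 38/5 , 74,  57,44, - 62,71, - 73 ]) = [ - 73, - 62,- 38/5, - 4 , 7 , 44, 45,57, 71, 74,80]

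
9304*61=567544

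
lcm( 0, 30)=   0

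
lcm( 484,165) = 7260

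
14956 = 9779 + 5177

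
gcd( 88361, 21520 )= 1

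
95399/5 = 95399/5  =  19079.80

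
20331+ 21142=41473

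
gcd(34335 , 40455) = 45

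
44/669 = 44/669  =  0.07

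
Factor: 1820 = 2^2 * 5^1 * 7^1 * 13^1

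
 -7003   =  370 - 7373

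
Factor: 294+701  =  995 = 5^1*199^1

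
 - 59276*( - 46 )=2726696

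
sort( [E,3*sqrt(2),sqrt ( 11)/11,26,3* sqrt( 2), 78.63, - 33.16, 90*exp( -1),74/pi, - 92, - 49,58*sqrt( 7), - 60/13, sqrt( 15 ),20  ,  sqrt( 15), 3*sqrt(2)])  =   [  -  92, - 49, - 33.16, - 60/13,sqrt( 11)/11, E,sqrt(15), sqrt( 15), 3*sqrt( 2 ),3*  sqrt(2),3*sqrt( 2 ),20, 74/pi , 26 , 90*exp( - 1),78.63,58 *sqrt( 7 ) ]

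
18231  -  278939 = - 260708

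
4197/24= 174 + 7/8= 174.88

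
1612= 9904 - 8292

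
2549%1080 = 389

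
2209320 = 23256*95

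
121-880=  - 759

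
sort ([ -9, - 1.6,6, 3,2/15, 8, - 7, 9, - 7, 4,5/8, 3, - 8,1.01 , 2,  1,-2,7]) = [  -  9, - 8, - 7, - 7, - 2, - 1.6,2/15,5/8, 1,  1.01,  2, 3, 3, 4, 6, 7,8,  9 ]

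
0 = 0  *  986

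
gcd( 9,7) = 1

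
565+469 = 1034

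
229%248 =229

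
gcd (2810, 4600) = 10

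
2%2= 0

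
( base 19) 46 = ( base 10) 82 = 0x52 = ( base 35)2c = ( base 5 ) 312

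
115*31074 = 3573510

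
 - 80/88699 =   -  80/88699 = -0.00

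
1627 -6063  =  -4436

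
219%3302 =219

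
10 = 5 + 5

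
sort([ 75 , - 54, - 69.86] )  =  [ - 69.86, - 54,  75]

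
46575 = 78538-31963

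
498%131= 105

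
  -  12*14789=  - 177468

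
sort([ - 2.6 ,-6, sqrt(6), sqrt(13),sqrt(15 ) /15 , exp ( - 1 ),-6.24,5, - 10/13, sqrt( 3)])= [ - 6.24,  -  6 , - 2.6 , - 10/13 , sqrt( 15)/15,exp(-1),  sqrt( 3 )  ,  sqrt(6),sqrt(13),5]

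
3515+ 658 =4173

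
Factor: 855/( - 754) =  - 2^( - 1)*3^2*5^1*13^(-1 )*19^1*29^(-1)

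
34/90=17/45  =  0.38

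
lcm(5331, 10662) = 10662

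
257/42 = 6 + 5/42 = 6.12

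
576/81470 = 288/40735  =  0.01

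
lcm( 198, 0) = 0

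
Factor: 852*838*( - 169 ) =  - 2^3*3^1*13^2*71^1*419^1 = -120661944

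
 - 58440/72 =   -  812 + 1/3= - 811.67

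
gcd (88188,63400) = 4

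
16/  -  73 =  - 1+57/73 = - 0.22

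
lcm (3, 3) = 3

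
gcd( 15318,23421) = 111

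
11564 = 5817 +5747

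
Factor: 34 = 2^1*17^1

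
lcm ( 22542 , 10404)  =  135252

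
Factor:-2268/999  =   - 2^2*3^1*7^1*37^( - 1) = -84/37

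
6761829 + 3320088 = 10081917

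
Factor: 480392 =2^3*11^1*53^1*103^1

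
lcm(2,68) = 68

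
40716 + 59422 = 100138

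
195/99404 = 195/99404 = 0.00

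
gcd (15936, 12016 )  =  16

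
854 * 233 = 198982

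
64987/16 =4061 +11/16 = 4061.69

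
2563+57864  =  60427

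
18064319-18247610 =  - 183291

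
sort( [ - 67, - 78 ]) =[ - 78 , - 67] 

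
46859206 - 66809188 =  - 19949982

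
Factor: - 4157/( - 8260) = 2^(-2 )*5^( - 1)*7^( - 1)*59^( - 1 ) * 4157^1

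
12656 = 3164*4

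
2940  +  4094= 7034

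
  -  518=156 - 674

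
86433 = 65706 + 20727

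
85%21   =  1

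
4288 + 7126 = 11414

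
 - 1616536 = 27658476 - 29275012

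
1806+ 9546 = 11352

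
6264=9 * 696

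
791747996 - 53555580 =738192416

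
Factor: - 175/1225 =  - 7^ ( - 1 ) = - 1/7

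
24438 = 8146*3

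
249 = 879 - 630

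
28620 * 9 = 257580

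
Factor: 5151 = 3^1*17^1*101^1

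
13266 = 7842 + 5424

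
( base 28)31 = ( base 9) 104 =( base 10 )85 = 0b1010101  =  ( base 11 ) 78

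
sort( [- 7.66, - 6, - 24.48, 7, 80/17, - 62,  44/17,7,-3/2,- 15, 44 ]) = [ - 62 ,-24.48,-15,- 7.66, - 6, - 3/2, 44/17,80/17,7, 7,44 ] 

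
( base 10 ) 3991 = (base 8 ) 7627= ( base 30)4d1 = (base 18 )C5D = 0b111110010111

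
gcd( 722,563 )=1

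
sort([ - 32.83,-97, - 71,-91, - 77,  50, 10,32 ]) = [ - 97,-91,- 77,  -  71,-32.83,10, 32,50 ]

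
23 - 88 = -65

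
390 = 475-85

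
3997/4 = 999  +  1/4= 999.25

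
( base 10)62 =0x3E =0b111110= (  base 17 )3B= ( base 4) 332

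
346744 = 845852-499108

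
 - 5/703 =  - 1 + 698/703 = - 0.01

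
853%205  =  33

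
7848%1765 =788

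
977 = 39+938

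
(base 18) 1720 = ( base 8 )17710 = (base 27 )b49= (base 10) 8136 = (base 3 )102011100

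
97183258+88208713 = 185391971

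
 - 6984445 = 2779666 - 9764111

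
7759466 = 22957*338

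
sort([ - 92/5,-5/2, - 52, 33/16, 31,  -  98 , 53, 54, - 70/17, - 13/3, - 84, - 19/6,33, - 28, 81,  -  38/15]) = [ - 98,-84,-52, - 28, - 92/5, - 13/3,- 70/17, - 19/6, - 38/15,-5/2, 33/16,31,  33, 53 , 54,81]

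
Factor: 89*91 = 8099 = 7^1*13^1*89^1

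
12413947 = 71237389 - 58823442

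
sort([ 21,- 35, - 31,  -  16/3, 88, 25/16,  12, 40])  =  [ - 35, - 31, - 16/3, 25/16 , 12,21,40, 88] 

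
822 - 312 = 510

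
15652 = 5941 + 9711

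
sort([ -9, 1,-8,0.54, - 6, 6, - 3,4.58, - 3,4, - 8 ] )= [ - 9, - 8, - 8 , - 6, - 3, - 3,0.54,1,4 , 4.58, 6 ]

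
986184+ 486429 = 1472613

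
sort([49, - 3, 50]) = [  -  3,49, 50] 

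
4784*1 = 4784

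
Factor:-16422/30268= - 2^(  -  1 )*3^1*17^1*47^( - 1 ) = - 51/94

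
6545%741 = 617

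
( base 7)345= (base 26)6o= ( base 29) 66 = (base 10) 180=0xB4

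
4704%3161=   1543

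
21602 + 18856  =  40458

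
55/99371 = 55/99371  =  0.00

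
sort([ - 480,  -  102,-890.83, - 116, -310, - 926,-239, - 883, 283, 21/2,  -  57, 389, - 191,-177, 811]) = [ - 926, - 890.83,  -  883,-480,-310, - 239, - 191, - 177,  -  116, - 102,  -  57,21/2, 283,389  ,  811]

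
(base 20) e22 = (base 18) h78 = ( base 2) 1011000001010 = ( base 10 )5642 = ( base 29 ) 6kg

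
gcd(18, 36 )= 18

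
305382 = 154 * 1983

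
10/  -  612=-5/306 =- 0.02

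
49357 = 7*7051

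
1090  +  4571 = 5661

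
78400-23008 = 55392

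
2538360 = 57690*44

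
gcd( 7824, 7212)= 12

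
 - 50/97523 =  - 1 + 97473/97523 = -0.00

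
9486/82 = 4743/41 = 115.68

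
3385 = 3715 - 330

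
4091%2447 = 1644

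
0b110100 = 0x34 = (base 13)40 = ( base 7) 103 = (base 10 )52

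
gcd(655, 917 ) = 131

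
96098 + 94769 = 190867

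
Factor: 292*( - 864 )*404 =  - 101924352= - 2^9*3^3*73^1* 101^1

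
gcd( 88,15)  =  1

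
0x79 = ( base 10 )121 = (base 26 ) 4h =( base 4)1321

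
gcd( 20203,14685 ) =89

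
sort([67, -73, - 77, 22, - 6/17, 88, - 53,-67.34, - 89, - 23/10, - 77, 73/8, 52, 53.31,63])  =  [ - 89,  -  77, - 77, - 73, - 67.34, - 53,-23/10, - 6/17, 73/8,  22, 52,  53.31, 63,67, 88 ] 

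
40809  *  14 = 571326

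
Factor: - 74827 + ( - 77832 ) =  - 13^1 * 11743^1 = - 152659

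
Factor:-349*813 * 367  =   - 3^1*271^1*349^1*367^1 = - 104131479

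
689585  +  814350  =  1503935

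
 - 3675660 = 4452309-8127969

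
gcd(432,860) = 4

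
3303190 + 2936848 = 6240038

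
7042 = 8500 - 1458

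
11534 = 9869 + 1665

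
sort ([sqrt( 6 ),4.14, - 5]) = [  -  5, sqrt( 6),  4.14]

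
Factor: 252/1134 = 2^1*3^( - 2) = 2/9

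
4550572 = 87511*52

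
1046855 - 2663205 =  - 1616350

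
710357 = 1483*479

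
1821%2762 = 1821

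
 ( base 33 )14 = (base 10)37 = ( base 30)17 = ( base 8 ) 45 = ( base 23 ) 1e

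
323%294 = 29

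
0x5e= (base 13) 73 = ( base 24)3m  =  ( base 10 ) 94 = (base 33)2s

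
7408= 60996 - 53588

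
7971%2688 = 2595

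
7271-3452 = 3819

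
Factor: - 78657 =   -  3^1*157^1*167^1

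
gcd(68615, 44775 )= 5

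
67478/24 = 33739/12= 2811.58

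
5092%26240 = 5092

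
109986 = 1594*69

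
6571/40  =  6571/40=   164.28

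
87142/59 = 87142/59 = 1476.98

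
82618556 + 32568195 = 115186751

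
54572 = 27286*2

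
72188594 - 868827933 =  - 796639339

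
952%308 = 28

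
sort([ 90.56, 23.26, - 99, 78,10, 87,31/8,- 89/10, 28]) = [- 99  ,  -  89/10,31/8, 10,23.26, 28,78, 87, 90.56 ]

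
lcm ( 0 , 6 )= 0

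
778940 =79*9860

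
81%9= 0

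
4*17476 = 69904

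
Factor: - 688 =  - 2^4*43^1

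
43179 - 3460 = 39719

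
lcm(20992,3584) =146944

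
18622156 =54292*343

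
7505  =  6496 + 1009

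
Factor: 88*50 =4400 = 2^4*5^2*11^1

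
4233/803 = 5 + 218/803 = 5.27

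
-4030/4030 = -1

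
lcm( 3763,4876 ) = 346196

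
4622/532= 2311/266  =  8.69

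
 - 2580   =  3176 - 5756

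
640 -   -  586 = 1226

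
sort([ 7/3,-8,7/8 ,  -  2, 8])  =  [ - 8, - 2,7/8, 7/3,8]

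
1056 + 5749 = 6805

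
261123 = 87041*3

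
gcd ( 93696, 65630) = 2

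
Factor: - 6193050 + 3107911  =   - 3085139^1  =  -3085139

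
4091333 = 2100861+1990472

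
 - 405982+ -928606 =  - 1334588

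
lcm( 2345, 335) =2345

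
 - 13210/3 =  - 4404 + 2/3=- 4403.33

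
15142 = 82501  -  67359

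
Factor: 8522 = 2^1 * 4261^1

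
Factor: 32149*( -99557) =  - 3200657993 =- 13^1*29^1*2473^1*3433^1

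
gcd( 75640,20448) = 8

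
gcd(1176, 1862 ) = 98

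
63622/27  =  2356 + 10/27=2356.37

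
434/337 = 434/337 = 1.29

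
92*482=44344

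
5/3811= 5/3811 = 0.00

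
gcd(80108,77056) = 28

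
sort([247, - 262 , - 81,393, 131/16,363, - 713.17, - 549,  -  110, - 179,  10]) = [-713.17 , - 549 , - 262, - 179 , - 110,-81,131/16,10,247,363, 393 ]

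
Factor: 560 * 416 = 232960  =  2^9*5^1*7^1*13^1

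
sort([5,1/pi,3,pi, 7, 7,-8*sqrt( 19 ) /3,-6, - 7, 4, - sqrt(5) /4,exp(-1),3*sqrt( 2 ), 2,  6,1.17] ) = [-8 * sqrt(19) /3, - 7, - 6, - sqrt( 5) /4, 1/pi,exp ( -1) , 1.17 , 2, 3, pi,4,  3 * sqrt ( 2),5, 6,7, 7 ]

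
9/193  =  9/193 =0.05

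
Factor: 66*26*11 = 18876 = 2^2*3^1*11^2*13^1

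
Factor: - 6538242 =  - 2^1*3^1*19^1*83^1*691^1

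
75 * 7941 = 595575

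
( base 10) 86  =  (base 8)126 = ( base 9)105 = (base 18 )4e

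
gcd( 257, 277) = 1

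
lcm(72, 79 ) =5688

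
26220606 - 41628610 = - 15408004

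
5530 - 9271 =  - 3741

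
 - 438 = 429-867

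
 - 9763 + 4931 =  - 4832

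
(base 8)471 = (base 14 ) 185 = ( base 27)BG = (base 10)313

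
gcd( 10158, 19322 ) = 2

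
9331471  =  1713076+7618395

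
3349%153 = 136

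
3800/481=7+433/481  =  7.90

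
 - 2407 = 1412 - 3819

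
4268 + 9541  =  13809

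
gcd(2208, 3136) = 32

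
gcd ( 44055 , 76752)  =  9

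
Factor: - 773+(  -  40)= - 813 = -3^1 * 271^1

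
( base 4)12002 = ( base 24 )G2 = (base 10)386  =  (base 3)112022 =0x182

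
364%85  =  24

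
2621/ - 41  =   - 64 + 3/41 = - 63.93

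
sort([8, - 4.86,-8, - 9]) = [ - 9, - 8,- 4.86, 8]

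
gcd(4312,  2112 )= 88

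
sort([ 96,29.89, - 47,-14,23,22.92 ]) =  [ - 47,-14 , 22.92,23,29.89,96 ]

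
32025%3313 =2208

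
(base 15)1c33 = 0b1011111101011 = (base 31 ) 6bg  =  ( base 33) 5ki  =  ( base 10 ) 6123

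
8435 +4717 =13152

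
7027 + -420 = 6607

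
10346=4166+6180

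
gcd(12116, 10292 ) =4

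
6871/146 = 6871/146 = 47.06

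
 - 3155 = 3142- 6297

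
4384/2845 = 1+1539/2845 = 1.54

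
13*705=9165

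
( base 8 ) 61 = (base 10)49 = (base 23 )23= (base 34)1F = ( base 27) 1m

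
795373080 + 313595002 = 1108968082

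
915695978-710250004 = 205445974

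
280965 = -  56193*( - 5 ) 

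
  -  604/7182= - 302/3591=- 0.08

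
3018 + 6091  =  9109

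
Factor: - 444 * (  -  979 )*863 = 375125388 = 2^2 * 3^1*11^1*37^1*89^1*863^1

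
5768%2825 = 118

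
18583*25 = 464575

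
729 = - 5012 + 5741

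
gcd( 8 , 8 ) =8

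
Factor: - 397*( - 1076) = 427172 = 2^2*269^1*397^1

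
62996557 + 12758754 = 75755311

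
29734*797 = 23697998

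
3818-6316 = -2498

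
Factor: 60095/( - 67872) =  - 85/96 = -2^( - 5)*3^( - 1)*5^1*17^1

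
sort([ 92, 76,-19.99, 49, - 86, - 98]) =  [ - 98, - 86, - 19.99, 49, 76,92 ] 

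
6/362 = 3/181 = 0.02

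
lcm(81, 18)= 162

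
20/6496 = 5/1624 = 0.00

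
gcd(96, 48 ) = 48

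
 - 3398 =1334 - 4732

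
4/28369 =4/28369 = 0.00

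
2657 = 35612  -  32955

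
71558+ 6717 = 78275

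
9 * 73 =657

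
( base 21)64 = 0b10000010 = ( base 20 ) 6A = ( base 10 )130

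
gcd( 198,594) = 198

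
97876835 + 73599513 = 171476348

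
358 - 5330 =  - 4972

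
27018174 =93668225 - 66650051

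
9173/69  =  132 + 65/69 = 132.94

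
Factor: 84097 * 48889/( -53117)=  - 13^1*6469^1*48889^1*53117^( - 1) = - 4111418233/53117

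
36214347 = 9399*3853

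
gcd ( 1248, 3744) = 1248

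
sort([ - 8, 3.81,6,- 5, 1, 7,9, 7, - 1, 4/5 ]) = [ - 8, - 5, - 1,4/5, 1, 3.81, 6, 7, 7, 9]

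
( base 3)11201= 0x7F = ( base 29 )4b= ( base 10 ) 127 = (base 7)241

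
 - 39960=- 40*999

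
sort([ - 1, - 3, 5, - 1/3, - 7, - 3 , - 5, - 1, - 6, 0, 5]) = [ - 7, - 6, - 5 , - 3, - 3,-1 ,  -  1,- 1/3, 0,  5, 5 ] 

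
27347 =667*41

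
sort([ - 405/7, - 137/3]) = [ - 405/7, - 137/3 ] 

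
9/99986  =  9/99986 = 0.00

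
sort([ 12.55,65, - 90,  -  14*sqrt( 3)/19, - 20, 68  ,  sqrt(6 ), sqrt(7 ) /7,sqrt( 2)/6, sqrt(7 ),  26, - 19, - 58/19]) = [ - 90, - 20, - 19, - 58/19, - 14*sqrt(3)/19, sqrt(2 ) /6, sqrt(7 )/7, sqrt( 6 ), sqrt(7 ),12.55,  26,65, 68 ] 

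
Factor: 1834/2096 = 2^( -3 )*7^1 = 7/8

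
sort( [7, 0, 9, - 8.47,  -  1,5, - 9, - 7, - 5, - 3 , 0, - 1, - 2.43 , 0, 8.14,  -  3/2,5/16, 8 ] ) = [ - 9, - 8.47,  -  7, - 5, -3 ,-2.43 , - 3/2, - 1, - 1, 0,0, 0, 5/16  ,  5 , 7,8, 8.14, 9] 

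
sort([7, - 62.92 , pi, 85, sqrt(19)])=[ - 62.92,pi,sqrt( 19), 7, 85]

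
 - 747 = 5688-6435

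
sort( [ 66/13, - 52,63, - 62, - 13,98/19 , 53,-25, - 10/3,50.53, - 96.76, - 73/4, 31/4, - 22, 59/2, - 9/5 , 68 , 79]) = [ - 96.76, - 62, - 52,  -  25, - 22, - 73/4, - 13, - 10/3, - 9/5, 66/13,98/19,31/4 , 59/2, 50.53 , 53, 63, 68, 79]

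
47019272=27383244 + 19636028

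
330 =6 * 55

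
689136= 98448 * 7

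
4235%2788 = 1447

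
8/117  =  8/117 = 0.07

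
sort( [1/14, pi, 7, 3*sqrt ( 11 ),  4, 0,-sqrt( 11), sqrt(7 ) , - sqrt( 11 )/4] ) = [ - sqrt( 11),-sqrt( 11 )/4, 0, 1/14, sqrt( 7), pi, 4, 7, 3*sqrt(11 ) ]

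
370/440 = 37/44 = 0.84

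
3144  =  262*12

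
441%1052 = 441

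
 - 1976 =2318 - 4294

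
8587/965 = 8 + 867/965=8.90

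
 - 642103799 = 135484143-777587942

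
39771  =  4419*9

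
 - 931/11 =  - 85 + 4/11 = -84.64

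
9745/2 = 9745/2 = 4872.50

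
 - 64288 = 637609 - 701897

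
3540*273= 966420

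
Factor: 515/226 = 2^( - 1 )* 5^1*103^1*113^( - 1)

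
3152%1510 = 132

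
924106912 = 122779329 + 801327583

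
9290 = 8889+401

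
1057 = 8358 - 7301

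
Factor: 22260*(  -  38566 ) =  - 2^3*3^1*5^1*7^1*11^1*53^1*1753^1 = - 858479160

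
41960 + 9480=51440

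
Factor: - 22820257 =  - 173^1*131909^1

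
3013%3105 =3013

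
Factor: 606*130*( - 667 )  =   - 2^2 * 3^1 * 5^1*13^1 * 23^1 * 29^1*101^1 = - 52546260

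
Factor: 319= 11^1*29^1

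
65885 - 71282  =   - 5397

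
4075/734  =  4075/734   =  5.55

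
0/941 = 0 = 0.00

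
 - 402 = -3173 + 2771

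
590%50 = 40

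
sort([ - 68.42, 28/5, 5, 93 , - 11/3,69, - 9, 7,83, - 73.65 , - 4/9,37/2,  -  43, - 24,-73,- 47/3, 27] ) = [ - 73.65,-73, - 68.42, - 43,  -  24, - 47/3 , - 9 , - 11/3,  -  4/9,5,28/5, 7, 37/2, 27, 69,83, 93]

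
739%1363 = 739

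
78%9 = 6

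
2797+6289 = 9086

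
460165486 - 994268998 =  - 534103512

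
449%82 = 39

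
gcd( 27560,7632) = 424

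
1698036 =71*23916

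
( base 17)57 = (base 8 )134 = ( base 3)10102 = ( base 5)332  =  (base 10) 92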